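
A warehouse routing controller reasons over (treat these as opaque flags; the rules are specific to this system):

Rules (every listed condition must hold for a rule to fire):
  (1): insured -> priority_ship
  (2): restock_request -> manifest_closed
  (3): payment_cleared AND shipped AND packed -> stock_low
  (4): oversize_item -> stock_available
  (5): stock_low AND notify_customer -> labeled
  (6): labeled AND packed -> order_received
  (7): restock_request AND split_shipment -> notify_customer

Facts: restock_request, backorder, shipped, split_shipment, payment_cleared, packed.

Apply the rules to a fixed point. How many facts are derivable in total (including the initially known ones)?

[1] (2) [restock_request -> manifest_closed]; (3) [payment_cleared AND shipped AND packed -> stock_low]; (7) [restock_request AND split_shipment -> notify_customer]. ⇒ new: manifest_closed, stock_low, notify_customer.
[2] (5) [stock_low AND notify_customer -> labeled]. ⇒ new: labeled.
[3] (6) [labeled AND packed -> order_received]. ⇒ new: order_received.
Closure: {backorder, labeled, manifest_closed, notify_customer, order_received, packed, payment_cleared, restock_request, shipped, split_shipment, stock_low} — 11 facts.

11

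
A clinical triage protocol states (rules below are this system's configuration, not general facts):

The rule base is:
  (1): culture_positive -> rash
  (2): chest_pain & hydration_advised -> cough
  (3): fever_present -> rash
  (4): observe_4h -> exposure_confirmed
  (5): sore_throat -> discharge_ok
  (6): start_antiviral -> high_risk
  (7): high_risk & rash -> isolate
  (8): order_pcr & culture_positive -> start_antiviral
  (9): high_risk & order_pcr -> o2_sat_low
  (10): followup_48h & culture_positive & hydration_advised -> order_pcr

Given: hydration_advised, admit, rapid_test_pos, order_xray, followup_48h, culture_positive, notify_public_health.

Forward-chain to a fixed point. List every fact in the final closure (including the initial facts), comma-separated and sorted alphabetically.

Round 1: (1) [culture_positive -> rash]; (10) [followup_48h & culture_positive & hydration_advised -> order_pcr]. New: rash, order_pcr.
Round 2: (8) [order_pcr & culture_positive -> start_antiviral]. New: start_antiviral.
Round 3: (6) [start_antiviral -> high_risk]. New: high_risk.
Round 4: (7) [high_risk & rash -> isolate]; (9) [high_risk & order_pcr -> o2_sat_low]. New: isolate, o2_sat_low.

admit, culture_positive, followup_48h, high_risk, hydration_advised, isolate, notify_public_health, o2_sat_low, order_pcr, order_xray, rapid_test_pos, rash, start_antiviral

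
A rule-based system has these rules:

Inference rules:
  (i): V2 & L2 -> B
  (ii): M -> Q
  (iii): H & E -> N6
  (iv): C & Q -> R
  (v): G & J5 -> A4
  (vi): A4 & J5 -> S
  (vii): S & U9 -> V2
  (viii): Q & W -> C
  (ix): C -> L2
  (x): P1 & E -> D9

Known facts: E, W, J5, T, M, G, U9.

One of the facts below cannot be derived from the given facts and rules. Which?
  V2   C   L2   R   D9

D9

Round 1: (ii) [M -> Q]; (v) [G & J5 -> A4]. Adds Q, A4.
Round 2: (vi) [A4 & J5 -> S]; (viii) [Q & W -> C]. Adds S, C.
Round 3: (iv) [C & Q -> R]; (vii) [S & U9 -> V2]; (ix) [C -> L2]. Adds R, V2, L2.
Round 4: (i) [V2 & L2 -> B]. Adds B.
Derived: C (round 2), L2 (round 3), R (round 3), V2 (round 3). D9 never appears in any round.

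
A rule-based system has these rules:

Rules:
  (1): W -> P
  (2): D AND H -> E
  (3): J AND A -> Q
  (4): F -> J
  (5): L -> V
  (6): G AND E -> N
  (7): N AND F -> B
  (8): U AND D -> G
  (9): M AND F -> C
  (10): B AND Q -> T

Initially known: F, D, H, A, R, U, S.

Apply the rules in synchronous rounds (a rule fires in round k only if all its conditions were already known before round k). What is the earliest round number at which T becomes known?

[1] (2) [D AND H -> E]; (4) [F -> J]; (8) [U AND D -> G]. ⇒ new: E, J, G.
[2] (3) [J AND A -> Q]; (6) [G AND E -> N]. ⇒ new: Q, N.
[3] (7) [N AND F -> B]. ⇒ new: B.
[4] (10) [B AND Q -> T]. ⇒ new: T.
T first appears in round 4.

4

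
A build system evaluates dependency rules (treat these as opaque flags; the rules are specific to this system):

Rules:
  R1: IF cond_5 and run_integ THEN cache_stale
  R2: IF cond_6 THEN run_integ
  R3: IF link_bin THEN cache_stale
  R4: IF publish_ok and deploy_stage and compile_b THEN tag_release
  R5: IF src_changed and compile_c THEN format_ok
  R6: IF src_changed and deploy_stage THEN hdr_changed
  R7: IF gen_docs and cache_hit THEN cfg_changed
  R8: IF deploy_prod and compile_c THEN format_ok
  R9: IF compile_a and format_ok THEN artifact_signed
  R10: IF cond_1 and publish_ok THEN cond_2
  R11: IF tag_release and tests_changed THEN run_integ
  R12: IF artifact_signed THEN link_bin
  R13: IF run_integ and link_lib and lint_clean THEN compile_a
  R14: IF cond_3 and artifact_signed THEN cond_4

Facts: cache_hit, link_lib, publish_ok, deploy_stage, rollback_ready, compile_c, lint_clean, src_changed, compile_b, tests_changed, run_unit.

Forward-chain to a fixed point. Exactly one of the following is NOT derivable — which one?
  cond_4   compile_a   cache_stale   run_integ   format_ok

cond_4

Round 1: R4 [IF publish_ok and deploy_stage and compile_b THEN tag_release]; R5 [IF src_changed and compile_c THEN format_ok]; R6 [IF src_changed and deploy_stage THEN hdr_changed]. Adds tag_release, format_ok, hdr_changed.
Round 2: R11 [IF tag_release and tests_changed THEN run_integ]. Adds run_integ.
Round 3: R13 [IF run_integ and link_lib and lint_clean THEN compile_a]. Adds compile_a.
Round 4: R9 [IF compile_a and format_ok THEN artifact_signed]. Adds artifact_signed.
Round 5: R12 [IF artifact_signed THEN link_bin]. Adds link_bin.
Round 6: R3 [IF link_bin THEN cache_stale]. Adds cache_stale.
Derived: format_ok (round 1), run_integ (round 2), cache_stale (round 6), compile_a (round 3). cond_4 never appears in any round.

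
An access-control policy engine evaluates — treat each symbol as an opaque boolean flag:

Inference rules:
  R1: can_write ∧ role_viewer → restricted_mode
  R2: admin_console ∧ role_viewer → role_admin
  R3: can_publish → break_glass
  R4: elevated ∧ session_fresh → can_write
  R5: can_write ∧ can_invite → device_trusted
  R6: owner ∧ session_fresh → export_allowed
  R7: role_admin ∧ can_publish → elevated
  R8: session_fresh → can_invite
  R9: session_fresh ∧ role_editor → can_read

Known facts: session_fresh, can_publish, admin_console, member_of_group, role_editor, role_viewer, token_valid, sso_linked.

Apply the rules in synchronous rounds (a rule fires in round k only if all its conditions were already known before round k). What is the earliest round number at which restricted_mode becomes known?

Round 1 fires R2, R3, R8, R9, giving role_admin, break_glass, can_invite, can_read.
Round 2 fires R7, giving elevated.
Round 3 fires R4, giving can_write.
Round 4 fires R1, R5, giving restricted_mode, device_trusted.
restricted_mode first appears in round 4.

4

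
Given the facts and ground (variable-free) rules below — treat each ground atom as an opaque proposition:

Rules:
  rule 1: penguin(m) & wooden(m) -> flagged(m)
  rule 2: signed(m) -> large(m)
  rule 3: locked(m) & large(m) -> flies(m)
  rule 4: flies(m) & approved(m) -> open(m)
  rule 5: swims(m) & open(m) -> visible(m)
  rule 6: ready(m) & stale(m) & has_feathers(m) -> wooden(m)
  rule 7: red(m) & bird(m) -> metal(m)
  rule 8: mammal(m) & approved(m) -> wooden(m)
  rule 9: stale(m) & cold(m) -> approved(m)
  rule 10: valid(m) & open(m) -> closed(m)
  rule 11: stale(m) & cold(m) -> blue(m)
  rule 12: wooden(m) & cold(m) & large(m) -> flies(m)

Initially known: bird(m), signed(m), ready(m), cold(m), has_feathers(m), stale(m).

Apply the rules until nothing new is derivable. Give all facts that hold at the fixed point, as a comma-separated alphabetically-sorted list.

[1] rule 2 [signed(m) -> large(m)]; rule 6 [ready(m) & stale(m) & has_feathers(m) -> wooden(m)]; rule 9 [stale(m) & cold(m) -> approved(m)]; rule 11 [stale(m) & cold(m) -> blue(m)]. ⇒ new: large(m), wooden(m), approved(m), blue(m).
[2] rule 12 [wooden(m) & cold(m) & large(m) -> flies(m)]. ⇒ new: flies(m).
[3] rule 4 [flies(m) & approved(m) -> open(m)]. ⇒ new: open(m).

approved(m), bird(m), blue(m), cold(m), flies(m), has_feathers(m), large(m), open(m), ready(m), signed(m), stale(m), wooden(m)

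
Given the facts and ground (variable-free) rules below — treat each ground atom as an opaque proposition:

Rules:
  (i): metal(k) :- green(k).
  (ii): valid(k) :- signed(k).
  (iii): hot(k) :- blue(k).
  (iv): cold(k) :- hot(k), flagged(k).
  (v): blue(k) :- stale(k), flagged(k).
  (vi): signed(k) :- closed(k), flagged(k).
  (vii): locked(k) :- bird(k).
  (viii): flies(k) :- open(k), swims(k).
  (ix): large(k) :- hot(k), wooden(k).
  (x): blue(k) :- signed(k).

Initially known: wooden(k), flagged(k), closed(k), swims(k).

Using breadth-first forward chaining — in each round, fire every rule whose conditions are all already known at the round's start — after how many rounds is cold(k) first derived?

Round 1: (vi) [signed(k) :- closed(k), flagged(k).]. New: signed(k).
Round 2: (ii) [valid(k) :- signed(k).]; (x) [blue(k) :- signed(k).]. New: valid(k), blue(k).
Round 3: (iii) [hot(k) :- blue(k).]. New: hot(k).
Round 4: (iv) [cold(k) :- hot(k), flagged(k).]; (ix) [large(k) :- hot(k), wooden(k).]. New: cold(k), large(k).
cold(k) first appears in round 4.

4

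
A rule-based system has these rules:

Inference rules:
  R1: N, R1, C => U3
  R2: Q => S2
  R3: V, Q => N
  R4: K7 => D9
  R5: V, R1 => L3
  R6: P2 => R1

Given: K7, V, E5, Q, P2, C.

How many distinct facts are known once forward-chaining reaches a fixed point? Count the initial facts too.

Round 1: R2 [Q => S2]; R3 [V, Q => N]; R4 [K7 => D9]; R6 [P2 => R1]. New: S2, N, D9, R1.
Round 2: R1 [N, R1, C => U3]; R5 [V, R1 => L3]. New: U3, L3.
Closure: {C, D9, E5, K7, L3, N, P2, Q, R1, S2, U3, V} — 12 facts.

12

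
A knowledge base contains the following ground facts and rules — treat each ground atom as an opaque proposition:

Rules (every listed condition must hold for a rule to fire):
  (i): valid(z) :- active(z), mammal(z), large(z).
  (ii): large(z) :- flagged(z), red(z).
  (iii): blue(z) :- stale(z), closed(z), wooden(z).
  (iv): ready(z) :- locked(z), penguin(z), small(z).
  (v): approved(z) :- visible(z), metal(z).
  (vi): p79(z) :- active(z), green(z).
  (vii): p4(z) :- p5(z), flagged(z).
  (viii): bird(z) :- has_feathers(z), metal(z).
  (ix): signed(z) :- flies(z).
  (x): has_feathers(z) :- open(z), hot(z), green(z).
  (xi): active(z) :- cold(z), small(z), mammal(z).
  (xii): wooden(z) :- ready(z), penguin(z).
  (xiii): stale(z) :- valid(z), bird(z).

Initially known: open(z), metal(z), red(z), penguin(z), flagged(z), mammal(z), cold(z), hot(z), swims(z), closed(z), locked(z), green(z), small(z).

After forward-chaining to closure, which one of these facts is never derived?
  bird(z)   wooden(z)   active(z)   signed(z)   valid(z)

signed(z)

Round 1 fires (ii), (iv), (x), (xi), giving large(z), ready(z), has_feathers(z), active(z).
Round 2 fires (i), (vi), (viii), (xii), giving valid(z), p79(z), bird(z), wooden(z).
Round 3 fires (xiii), giving stale(z).
Round 4 fires (iii), giving blue(z).
Derived: wooden(z) (round 2), valid(z) (round 2), bird(z) (round 2), active(z) (round 1). signed(z) never appears in any round.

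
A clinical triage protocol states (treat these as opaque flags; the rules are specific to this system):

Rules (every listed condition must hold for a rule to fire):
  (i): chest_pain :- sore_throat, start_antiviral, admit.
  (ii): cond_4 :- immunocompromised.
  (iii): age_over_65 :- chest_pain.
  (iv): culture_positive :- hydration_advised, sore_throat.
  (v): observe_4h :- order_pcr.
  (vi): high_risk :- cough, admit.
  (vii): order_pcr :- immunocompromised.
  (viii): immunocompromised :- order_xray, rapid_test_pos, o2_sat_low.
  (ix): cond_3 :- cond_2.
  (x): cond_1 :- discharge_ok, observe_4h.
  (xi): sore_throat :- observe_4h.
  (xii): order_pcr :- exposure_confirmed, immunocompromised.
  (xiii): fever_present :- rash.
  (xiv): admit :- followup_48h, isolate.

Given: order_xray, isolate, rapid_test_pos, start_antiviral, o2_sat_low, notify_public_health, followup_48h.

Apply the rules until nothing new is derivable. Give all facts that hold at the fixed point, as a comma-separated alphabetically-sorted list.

admit, age_over_65, chest_pain, cond_4, followup_48h, immunocompromised, isolate, notify_public_health, o2_sat_low, observe_4h, order_pcr, order_xray, rapid_test_pos, sore_throat, start_antiviral

Round 1 — (viii), (xiv), derive immunocompromised, admit.
Round 2 — (ii), (vii), derive cond_4, order_pcr.
Round 3 — (v), derive observe_4h.
Round 4 — (xi), derive sore_throat.
Round 5 — (i), derive chest_pain.
Round 6 — (iii), derive age_over_65.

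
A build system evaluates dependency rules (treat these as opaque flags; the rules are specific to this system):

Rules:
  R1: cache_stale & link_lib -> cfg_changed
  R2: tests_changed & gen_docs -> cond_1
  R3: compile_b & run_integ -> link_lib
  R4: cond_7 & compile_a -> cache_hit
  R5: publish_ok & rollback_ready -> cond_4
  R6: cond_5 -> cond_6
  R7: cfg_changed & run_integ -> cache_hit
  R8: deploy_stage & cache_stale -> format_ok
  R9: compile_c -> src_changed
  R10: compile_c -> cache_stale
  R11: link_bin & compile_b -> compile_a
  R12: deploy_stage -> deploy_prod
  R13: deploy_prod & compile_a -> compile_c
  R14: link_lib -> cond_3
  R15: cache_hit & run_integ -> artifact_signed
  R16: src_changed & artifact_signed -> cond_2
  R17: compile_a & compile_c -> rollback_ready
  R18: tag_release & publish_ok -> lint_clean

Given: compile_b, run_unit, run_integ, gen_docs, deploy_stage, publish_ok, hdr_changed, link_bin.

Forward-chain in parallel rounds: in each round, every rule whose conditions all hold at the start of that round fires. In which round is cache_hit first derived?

5

Round 1 — R3, R11, R12, derive link_lib, compile_a, deploy_prod.
Round 2 — R13, R14, derive compile_c, cond_3.
Round 3 — R9, R10, R17, derive src_changed, cache_stale, rollback_ready.
Round 4 — R1, R5, R8, derive cfg_changed, cond_4, format_ok.
Round 5 — R7, derive cache_hit.
cache_hit first appears in round 5.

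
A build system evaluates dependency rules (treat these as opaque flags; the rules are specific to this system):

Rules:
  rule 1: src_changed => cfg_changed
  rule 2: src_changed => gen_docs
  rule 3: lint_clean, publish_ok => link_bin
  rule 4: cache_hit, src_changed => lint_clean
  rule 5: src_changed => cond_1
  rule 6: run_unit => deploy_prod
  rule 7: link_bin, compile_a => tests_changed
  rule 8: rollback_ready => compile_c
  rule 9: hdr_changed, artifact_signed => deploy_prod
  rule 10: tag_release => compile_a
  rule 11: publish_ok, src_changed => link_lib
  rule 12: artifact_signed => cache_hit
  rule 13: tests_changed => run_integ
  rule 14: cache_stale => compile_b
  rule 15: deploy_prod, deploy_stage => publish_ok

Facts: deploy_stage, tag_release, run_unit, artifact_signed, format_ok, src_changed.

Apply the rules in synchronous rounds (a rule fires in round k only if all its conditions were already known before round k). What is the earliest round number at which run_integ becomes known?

Round 1 — rule 1, rule 2, rule 5, rule 6, rule 10, rule 12, derive cfg_changed, gen_docs, cond_1, deploy_prod, compile_a, cache_hit.
Round 2 — rule 4, rule 15, derive lint_clean, publish_ok.
Round 3 — rule 3, rule 11, derive link_bin, link_lib.
Round 4 — rule 7, derive tests_changed.
Round 5 — rule 13, derive run_integ.
run_integ first appears in round 5.

5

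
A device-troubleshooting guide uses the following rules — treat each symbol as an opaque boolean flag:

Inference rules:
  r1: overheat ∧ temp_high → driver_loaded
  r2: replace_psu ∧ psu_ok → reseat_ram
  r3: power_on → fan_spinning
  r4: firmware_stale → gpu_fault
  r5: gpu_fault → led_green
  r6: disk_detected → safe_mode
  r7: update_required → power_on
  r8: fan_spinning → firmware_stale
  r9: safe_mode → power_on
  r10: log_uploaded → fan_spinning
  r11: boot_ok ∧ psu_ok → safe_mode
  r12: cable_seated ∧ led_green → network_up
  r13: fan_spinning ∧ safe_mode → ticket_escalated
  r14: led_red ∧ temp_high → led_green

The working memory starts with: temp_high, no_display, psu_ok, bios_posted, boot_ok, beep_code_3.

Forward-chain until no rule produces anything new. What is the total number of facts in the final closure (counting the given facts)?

13

Round 1: r11 [boot_ok ∧ psu_ok → safe_mode]. New: safe_mode.
Round 2: r9 [safe_mode → power_on]. New: power_on.
Round 3: r3 [power_on → fan_spinning]. New: fan_spinning.
Round 4: r8 [fan_spinning → firmware_stale]; r13 [fan_spinning ∧ safe_mode → ticket_escalated]. New: firmware_stale, ticket_escalated.
Round 5: r4 [firmware_stale → gpu_fault]. New: gpu_fault.
Round 6: r5 [gpu_fault → led_green]. New: led_green.
Closure: {beep_code_3, bios_posted, boot_ok, fan_spinning, firmware_stale, gpu_fault, led_green, no_display, power_on, psu_ok, safe_mode, temp_high, ticket_escalated} — 13 facts.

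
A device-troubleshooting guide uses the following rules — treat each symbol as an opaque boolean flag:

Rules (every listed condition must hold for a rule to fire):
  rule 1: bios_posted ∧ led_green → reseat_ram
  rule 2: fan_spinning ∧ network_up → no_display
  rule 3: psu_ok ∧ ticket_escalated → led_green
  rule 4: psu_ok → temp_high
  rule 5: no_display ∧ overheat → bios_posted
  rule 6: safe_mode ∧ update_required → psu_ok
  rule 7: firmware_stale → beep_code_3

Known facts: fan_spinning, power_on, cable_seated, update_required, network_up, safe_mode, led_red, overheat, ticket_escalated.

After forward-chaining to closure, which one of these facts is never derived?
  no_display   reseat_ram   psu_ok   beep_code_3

beep_code_3

Round 1: rule 2 [fan_spinning ∧ network_up → no_display]; rule 6 [safe_mode ∧ update_required → psu_ok]. New: no_display, psu_ok.
Round 2: rule 3 [psu_ok ∧ ticket_escalated → led_green]; rule 4 [psu_ok → temp_high]; rule 5 [no_display ∧ overheat → bios_posted]. New: led_green, temp_high, bios_posted.
Round 3: rule 1 [bios_posted ∧ led_green → reseat_ram]. New: reseat_ram.
Derived: psu_ok (round 1), no_display (round 1), reseat_ram (round 3). beep_code_3 never appears in any round.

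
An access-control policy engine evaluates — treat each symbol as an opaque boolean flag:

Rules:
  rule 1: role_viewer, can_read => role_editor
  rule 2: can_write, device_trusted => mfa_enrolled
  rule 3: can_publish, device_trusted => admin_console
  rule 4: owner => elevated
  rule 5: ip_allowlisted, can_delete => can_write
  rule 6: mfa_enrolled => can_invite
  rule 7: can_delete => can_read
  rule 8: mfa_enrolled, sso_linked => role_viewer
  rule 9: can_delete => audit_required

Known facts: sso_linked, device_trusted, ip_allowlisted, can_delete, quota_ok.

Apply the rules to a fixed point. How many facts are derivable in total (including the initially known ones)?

12

Round 1 — rule 5, rule 7, rule 9, derive can_write, can_read, audit_required.
Round 2 — rule 2, derive mfa_enrolled.
Round 3 — rule 6, rule 8, derive can_invite, role_viewer.
Round 4 — rule 1, derive role_editor.
Closure: {audit_required, can_delete, can_invite, can_read, can_write, device_trusted, ip_allowlisted, mfa_enrolled, quota_ok, role_editor, role_viewer, sso_linked} — 12 facts.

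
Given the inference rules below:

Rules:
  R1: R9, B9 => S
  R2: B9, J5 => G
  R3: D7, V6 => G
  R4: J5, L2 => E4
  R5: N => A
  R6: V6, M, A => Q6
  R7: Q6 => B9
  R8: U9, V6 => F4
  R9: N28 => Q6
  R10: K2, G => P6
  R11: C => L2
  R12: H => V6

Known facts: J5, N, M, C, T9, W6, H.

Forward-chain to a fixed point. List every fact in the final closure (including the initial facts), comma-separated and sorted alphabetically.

A, B9, C, E4, G, H, J5, L2, M, N, Q6, T9, V6, W6

Round 1 fires R5, R11, R12, giving A, L2, V6.
Round 2 fires R4, R6, giving E4, Q6.
Round 3 fires R7, giving B9.
Round 4 fires R2, giving G.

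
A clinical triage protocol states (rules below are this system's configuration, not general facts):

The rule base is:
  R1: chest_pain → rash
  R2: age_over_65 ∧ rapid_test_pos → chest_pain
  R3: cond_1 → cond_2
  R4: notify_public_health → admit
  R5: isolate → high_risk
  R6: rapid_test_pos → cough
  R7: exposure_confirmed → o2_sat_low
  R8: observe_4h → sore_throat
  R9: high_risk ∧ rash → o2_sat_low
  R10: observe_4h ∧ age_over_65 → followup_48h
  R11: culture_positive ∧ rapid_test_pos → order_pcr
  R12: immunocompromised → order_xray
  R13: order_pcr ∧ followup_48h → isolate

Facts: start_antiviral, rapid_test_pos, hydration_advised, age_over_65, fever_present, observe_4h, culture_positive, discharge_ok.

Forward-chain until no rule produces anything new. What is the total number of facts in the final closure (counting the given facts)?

17

Round 1 — R2, R6, R8, R10, R11, derive chest_pain, cough, sore_throat, followup_48h, order_pcr.
Round 2 — R1, R13, derive rash, isolate.
Round 3 — R5, derive high_risk.
Round 4 — R9, derive o2_sat_low.
Closure: {age_over_65, chest_pain, cough, culture_positive, discharge_ok, fever_present, followup_48h, high_risk, hydration_advised, isolate, o2_sat_low, observe_4h, order_pcr, rapid_test_pos, rash, sore_throat, start_antiviral} — 17 facts.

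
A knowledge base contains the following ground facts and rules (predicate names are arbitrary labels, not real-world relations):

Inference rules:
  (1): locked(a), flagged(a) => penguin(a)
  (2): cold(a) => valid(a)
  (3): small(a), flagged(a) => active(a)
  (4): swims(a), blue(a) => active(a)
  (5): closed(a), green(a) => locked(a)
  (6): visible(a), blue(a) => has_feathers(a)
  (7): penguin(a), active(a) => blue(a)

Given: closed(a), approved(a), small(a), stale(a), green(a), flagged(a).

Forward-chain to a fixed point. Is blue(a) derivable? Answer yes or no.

[1] (3) [small(a), flagged(a) => active(a)]; (5) [closed(a), green(a) => locked(a)]. ⇒ new: active(a), locked(a).
[2] (1) [locked(a), flagged(a) => penguin(a)]. ⇒ new: penguin(a).
[3] (7) [penguin(a), active(a) => blue(a)]. ⇒ new: blue(a).
blue(a) appears in round 3, so it is derivable.

yes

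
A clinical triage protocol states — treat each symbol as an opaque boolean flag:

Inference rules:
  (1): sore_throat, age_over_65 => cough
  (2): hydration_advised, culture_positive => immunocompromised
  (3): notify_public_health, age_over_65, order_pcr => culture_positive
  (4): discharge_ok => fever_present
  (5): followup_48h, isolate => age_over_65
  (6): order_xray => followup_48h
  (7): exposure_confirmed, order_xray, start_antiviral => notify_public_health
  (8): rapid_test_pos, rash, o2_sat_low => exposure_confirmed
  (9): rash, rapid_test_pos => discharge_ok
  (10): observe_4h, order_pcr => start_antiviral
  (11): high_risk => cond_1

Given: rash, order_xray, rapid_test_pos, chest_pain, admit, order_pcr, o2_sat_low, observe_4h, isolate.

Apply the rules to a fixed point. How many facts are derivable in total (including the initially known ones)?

Round 1 fires (6), (8), (9), (10), giving followup_48h, exposure_confirmed, discharge_ok, start_antiviral.
Round 2 fires (4), (5), (7), giving fever_present, age_over_65, notify_public_health.
Round 3 fires (3), giving culture_positive.
Closure: {admit, age_over_65, chest_pain, culture_positive, discharge_ok, exposure_confirmed, fever_present, followup_48h, isolate, notify_public_health, o2_sat_low, observe_4h, order_pcr, order_xray, rapid_test_pos, rash, start_antiviral} — 17 facts.

17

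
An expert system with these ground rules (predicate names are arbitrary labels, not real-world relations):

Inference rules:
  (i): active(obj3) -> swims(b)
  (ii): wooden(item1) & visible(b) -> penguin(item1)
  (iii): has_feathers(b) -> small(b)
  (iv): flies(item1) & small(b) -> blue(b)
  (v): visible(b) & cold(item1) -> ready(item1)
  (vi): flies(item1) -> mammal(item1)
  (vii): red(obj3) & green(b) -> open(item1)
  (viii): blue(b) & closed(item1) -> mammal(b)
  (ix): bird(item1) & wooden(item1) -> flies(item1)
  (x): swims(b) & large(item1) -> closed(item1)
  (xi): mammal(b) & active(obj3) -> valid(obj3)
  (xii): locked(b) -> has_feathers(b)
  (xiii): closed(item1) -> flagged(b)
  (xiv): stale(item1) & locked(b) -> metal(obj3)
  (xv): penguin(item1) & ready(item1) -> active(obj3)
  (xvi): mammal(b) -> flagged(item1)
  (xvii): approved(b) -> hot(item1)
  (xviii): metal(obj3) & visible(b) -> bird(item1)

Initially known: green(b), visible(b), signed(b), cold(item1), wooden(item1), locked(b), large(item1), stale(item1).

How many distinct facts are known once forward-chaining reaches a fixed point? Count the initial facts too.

Round 1 — (ii), (v), (xii), (xiv), derive penguin(item1), ready(item1), has_feathers(b), metal(obj3).
Round 2 — (iii), (xv), (xviii), derive small(b), active(obj3), bird(item1).
Round 3 — (i), (ix), derive swims(b), flies(item1).
Round 4 — (iv), (vi), (x), derive blue(b), mammal(item1), closed(item1).
Round 5 — (viii), (xiii), derive mammal(b), flagged(b).
Round 6 — (xi), (xvi), derive valid(obj3), flagged(item1).
Closure: {active(obj3), bird(item1), blue(b), closed(item1), cold(item1), flagged(b), flagged(item1), flies(item1), green(b), has_feathers(b), large(item1), locked(b), mammal(b), mammal(item1), metal(obj3), penguin(item1), ready(item1), signed(b), small(b), stale(item1), swims(b), valid(obj3), visible(b), wooden(item1)} — 24 facts.

24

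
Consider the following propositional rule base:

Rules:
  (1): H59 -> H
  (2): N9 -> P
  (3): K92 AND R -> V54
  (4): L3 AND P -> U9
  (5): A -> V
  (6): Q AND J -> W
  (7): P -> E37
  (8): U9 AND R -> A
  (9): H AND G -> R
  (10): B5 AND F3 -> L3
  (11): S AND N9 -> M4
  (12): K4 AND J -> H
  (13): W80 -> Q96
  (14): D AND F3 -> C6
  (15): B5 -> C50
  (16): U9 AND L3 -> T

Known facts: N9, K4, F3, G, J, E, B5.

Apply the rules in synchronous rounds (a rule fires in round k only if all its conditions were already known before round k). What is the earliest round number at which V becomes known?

Round 1 — (2), (10), (12), (15), derive P, L3, H, C50.
Round 2 — (4), (7), (9), derive U9, E37, R.
Round 3 — (8), (16), derive A, T.
Round 4 — (5), derive V.
V first appears in round 4.

4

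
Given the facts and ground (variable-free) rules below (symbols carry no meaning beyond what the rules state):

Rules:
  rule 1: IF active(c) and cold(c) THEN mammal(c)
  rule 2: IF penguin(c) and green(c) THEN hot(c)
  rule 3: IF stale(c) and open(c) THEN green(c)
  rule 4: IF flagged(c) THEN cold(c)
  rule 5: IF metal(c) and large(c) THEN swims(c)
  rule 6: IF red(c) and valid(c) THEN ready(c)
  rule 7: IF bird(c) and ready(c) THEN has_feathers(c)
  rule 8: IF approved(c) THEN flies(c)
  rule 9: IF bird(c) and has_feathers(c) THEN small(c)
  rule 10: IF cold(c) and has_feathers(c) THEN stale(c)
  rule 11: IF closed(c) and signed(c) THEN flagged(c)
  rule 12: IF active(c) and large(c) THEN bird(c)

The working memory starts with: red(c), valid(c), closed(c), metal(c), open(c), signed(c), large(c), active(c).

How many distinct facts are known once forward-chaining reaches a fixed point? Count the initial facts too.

18

[1] rule 5 [IF metal(c) and large(c) THEN swims(c)]; rule 6 [IF red(c) and valid(c) THEN ready(c)]; rule 11 [IF closed(c) and signed(c) THEN flagged(c)]; rule 12 [IF active(c) and large(c) THEN bird(c)]. ⇒ new: swims(c), ready(c), flagged(c), bird(c).
[2] rule 4 [IF flagged(c) THEN cold(c)]; rule 7 [IF bird(c) and ready(c) THEN has_feathers(c)]. ⇒ new: cold(c), has_feathers(c).
[3] rule 1 [IF active(c) and cold(c) THEN mammal(c)]; rule 9 [IF bird(c) and has_feathers(c) THEN small(c)]; rule 10 [IF cold(c) and has_feathers(c) THEN stale(c)]. ⇒ new: mammal(c), small(c), stale(c).
[4] rule 3 [IF stale(c) and open(c) THEN green(c)]. ⇒ new: green(c).
Closure: {active(c), bird(c), closed(c), cold(c), flagged(c), green(c), has_feathers(c), large(c), mammal(c), metal(c), open(c), ready(c), red(c), signed(c), small(c), stale(c), swims(c), valid(c)} — 18 facts.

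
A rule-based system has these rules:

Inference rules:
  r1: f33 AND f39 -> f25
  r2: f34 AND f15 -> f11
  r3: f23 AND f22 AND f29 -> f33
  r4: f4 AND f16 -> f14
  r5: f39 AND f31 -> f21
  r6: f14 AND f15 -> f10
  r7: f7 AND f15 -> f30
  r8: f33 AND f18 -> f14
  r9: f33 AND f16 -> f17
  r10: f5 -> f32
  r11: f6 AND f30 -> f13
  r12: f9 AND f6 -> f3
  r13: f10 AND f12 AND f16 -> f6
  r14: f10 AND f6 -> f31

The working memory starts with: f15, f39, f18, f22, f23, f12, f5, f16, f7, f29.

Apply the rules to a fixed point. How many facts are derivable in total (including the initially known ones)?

21

Round 1: r3 [f23 AND f22 AND f29 -> f33]; r7 [f7 AND f15 -> f30]; r10 [f5 -> f32]. New: f33, f30, f32.
Round 2: r1 [f33 AND f39 -> f25]; r8 [f33 AND f18 -> f14]; r9 [f33 AND f16 -> f17]. New: f25, f14, f17.
Round 3: r6 [f14 AND f15 -> f10]. New: f10.
Round 4: r13 [f10 AND f12 AND f16 -> f6]. New: f6.
Round 5: r11 [f6 AND f30 -> f13]; r14 [f10 AND f6 -> f31]. New: f13, f31.
Round 6: r5 [f39 AND f31 -> f21]. New: f21.
Closure: {f10, f12, f13, f14, f15, f16, f17, f18, f21, f22, f23, f25, f29, f30, f31, f32, f33, f39, f5, f6, f7} — 21 facts.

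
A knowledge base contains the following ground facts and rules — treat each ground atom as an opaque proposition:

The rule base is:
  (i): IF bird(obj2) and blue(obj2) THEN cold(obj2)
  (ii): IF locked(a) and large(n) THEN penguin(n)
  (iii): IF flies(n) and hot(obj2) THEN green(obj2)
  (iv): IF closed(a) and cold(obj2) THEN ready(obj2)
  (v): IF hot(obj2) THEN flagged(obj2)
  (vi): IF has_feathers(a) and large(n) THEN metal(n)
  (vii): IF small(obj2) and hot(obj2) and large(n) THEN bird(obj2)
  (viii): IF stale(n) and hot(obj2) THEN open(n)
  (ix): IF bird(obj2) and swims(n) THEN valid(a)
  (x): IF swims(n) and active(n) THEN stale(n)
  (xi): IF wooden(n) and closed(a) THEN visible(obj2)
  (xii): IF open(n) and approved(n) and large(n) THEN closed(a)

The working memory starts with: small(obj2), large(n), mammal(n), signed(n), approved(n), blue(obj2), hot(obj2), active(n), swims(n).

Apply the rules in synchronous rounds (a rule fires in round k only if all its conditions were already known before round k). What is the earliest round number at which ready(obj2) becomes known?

4

Round 1 fires (v), (vii), (x), giving flagged(obj2), bird(obj2), stale(n).
Round 2 fires (i), (viii), (ix), giving cold(obj2), open(n), valid(a).
Round 3 fires (xii), giving closed(a).
Round 4 fires (iv), giving ready(obj2).
ready(obj2) first appears in round 4.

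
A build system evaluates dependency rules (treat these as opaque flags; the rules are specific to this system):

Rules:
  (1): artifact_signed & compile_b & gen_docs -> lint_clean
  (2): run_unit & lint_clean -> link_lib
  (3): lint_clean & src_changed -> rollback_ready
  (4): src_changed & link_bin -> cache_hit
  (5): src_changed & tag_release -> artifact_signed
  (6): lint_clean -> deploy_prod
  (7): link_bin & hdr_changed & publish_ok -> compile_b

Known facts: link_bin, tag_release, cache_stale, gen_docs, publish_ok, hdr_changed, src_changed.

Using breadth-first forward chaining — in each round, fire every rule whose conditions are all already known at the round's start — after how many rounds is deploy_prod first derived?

Round 1 — (4), (5), (7), derive cache_hit, artifact_signed, compile_b.
Round 2 — (1), derive lint_clean.
Round 3 — (3), (6), derive rollback_ready, deploy_prod.
deploy_prod first appears in round 3.

3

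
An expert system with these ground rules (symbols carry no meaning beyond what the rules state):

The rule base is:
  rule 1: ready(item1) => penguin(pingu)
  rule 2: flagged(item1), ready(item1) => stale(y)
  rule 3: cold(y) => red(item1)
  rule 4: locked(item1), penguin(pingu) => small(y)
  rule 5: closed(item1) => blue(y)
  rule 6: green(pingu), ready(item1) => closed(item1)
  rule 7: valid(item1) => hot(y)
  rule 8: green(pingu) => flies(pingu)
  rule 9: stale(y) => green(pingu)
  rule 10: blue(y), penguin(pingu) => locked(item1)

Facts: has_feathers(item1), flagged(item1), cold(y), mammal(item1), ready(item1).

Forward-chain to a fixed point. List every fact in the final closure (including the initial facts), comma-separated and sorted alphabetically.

blue(y), closed(item1), cold(y), flagged(item1), flies(pingu), green(pingu), has_feathers(item1), locked(item1), mammal(item1), penguin(pingu), ready(item1), red(item1), small(y), stale(y)

Round 1 fires rule 1, rule 2, rule 3, giving penguin(pingu), stale(y), red(item1).
Round 2 fires rule 9, giving green(pingu).
Round 3 fires rule 6, rule 8, giving closed(item1), flies(pingu).
Round 4 fires rule 5, giving blue(y).
Round 5 fires rule 10, giving locked(item1).
Round 6 fires rule 4, giving small(y).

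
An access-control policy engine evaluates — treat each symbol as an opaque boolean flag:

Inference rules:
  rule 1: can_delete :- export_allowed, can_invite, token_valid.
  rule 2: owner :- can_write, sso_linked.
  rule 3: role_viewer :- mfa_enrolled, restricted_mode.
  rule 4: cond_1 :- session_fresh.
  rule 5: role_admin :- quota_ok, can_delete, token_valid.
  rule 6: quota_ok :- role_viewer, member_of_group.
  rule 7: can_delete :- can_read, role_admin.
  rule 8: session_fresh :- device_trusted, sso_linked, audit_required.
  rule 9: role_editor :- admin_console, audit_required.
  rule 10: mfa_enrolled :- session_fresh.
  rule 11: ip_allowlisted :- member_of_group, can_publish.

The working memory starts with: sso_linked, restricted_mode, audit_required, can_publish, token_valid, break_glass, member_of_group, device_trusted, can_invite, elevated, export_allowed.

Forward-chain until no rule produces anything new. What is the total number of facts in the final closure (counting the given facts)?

Round 1 fires rule 1, rule 8, rule 11, giving can_delete, session_fresh, ip_allowlisted.
Round 2 fires rule 4, rule 10, giving cond_1, mfa_enrolled.
Round 3 fires rule 3, giving role_viewer.
Round 4 fires rule 6, giving quota_ok.
Round 5 fires rule 5, giving role_admin.
Closure: {audit_required, break_glass, can_delete, can_invite, can_publish, cond_1, device_trusted, elevated, export_allowed, ip_allowlisted, member_of_group, mfa_enrolled, quota_ok, restricted_mode, role_admin, role_viewer, session_fresh, sso_linked, token_valid} — 19 facts.

19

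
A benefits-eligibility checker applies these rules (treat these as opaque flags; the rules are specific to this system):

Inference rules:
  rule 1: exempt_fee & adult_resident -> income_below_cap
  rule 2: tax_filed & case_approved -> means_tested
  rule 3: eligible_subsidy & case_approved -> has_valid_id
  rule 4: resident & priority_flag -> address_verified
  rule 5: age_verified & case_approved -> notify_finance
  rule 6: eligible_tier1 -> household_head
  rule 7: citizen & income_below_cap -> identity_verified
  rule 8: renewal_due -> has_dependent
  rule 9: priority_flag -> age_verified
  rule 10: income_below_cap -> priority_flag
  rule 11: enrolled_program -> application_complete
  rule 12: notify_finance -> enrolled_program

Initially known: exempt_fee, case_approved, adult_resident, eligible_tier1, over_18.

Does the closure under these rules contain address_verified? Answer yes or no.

Round 1: rule 1 [exempt_fee & adult_resident -> income_below_cap]; rule 6 [eligible_tier1 -> household_head]. Adds income_below_cap, household_head.
Round 2: rule 10 [income_below_cap -> priority_flag]. Adds priority_flag.
Round 3: rule 9 [priority_flag -> age_verified]. Adds age_verified.
Round 4: rule 5 [age_verified & case_approved -> notify_finance]. Adds notify_finance.
Round 5: rule 12 [notify_finance -> enrolled_program]. Adds enrolled_program.
Round 6: rule 11 [enrolled_program -> application_complete]. Adds application_complete.
Fixed point reached. address_verified is concluded only by rule 4; rule 4 needs resident (never derived).

no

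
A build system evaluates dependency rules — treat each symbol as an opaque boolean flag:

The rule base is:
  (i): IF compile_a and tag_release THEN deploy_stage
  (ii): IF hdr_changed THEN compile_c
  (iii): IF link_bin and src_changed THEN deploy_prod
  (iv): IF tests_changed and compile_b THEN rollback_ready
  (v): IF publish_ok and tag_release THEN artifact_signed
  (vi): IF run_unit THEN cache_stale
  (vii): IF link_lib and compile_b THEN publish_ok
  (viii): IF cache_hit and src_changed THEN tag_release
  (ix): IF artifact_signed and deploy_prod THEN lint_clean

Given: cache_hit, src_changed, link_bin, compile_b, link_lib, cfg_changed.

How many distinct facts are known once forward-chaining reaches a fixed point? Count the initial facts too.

Round 1: (iii) [IF link_bin and src_changed THEN deploy_prod]; (vii) [IF link_lib and compile_b THEN publish_ok]; (viii) [IF cache_hit and src_changed THEN tag_release]. New: deploy_prod, publish_ok, tag_release.
Round 2: (v) [IF publish_ok and tag_release THEN artifact_signed]. New: artifact_signed.
Round 3: (ix) [IF artifact_signed and deploy_prod THEN lint_clean]. New: lint_clean.
Closure: {artifact_signed, cache_hit, cfg_changed, compile_b, deploy_prod, link_bin, link_lib, lint_clean, publish_ok, src_changed, tag_release} — 11 facts.

11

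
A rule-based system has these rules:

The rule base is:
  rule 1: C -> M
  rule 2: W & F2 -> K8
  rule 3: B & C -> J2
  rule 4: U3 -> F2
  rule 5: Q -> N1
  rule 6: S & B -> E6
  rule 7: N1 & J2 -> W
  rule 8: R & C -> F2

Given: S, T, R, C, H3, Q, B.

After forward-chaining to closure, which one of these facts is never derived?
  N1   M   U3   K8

Round 1: rule 1 [C -> M]; rule 3 [B & C -> J2]; rule 5 [Q -> N1]; rule 6 [S & B -> E6]; rule 8 [R & C -> F2]. New: M, J2, N1, E6, F2.
Round 2: rule 7 [N1 & J2 -> W]. New: W.
Round 3: rule 2 [W & F2 -> K8]. New: K8.
Derived: M (round 1), K8 (round 3), N1 (round 1). U3 never appears in any round.

U3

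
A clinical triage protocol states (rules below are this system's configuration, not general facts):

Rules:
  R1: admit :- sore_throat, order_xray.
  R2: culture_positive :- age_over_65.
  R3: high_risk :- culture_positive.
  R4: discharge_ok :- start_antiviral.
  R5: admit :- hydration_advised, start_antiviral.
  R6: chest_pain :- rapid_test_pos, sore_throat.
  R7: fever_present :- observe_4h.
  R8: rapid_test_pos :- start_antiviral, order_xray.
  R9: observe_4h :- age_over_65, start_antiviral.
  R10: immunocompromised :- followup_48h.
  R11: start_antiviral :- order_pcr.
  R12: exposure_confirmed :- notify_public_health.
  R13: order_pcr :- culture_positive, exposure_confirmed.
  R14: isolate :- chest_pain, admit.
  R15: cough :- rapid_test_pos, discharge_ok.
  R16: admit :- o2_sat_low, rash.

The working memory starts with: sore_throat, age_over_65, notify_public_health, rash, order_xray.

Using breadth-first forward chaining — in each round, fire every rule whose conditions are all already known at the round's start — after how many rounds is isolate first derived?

6

Round 1 fires R1, R2, R12, giving admit, culture_positive, exposure_confirmed.
Round 2 fires R3, R13, giving high_risk, order_pcr.
Round 3 fires R11, giving start_antiviral.
Round 4 fires R4, R8, R9, giving discharge_ok, rapid_test_pos, observe_4h.
Round 5 fires R6, R7, R15, giving chest_pain, fever_present, cough.
Round 6 fires R14, giving isolate.
isolate first appears in round 6.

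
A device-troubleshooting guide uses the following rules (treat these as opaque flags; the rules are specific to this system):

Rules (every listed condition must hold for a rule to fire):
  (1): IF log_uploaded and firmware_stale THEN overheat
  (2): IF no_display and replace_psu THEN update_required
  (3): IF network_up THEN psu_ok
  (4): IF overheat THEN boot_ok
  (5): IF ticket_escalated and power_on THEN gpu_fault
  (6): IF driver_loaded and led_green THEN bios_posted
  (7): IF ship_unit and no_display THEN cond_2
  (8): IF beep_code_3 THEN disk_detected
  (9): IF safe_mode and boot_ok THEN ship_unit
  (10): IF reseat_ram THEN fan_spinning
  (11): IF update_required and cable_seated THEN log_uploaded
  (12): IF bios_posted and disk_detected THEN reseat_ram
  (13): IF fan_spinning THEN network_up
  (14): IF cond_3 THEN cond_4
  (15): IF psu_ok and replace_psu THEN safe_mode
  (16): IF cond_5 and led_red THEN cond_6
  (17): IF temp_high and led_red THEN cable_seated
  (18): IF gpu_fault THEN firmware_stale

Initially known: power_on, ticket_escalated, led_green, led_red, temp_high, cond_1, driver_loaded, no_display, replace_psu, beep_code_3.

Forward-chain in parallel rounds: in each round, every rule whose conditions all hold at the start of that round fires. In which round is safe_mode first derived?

6

Round 1: (2) [IF no_display and replace_psu THEN update_required]; (5) [IF ticket_escalated and power_on THEN gpu_fault]; (6) [IF driver_loaded and led_green THEN bios_posted]; (8) [IF beep_code_3 THEN disk_detected]; (17) [IF temp_high and led_red THEN cable_seated]. New: update_required, gpu_fault, bios_posted, disk_detected, cable_seated.
Round 2: (11) [IF update_required and cable_seated THEN log_uploaded]; (12) [IF bios_posted and disk_detected THEN reseat_ram]; (18) [IF gpu_fault THEN firmware_stale]. New: log_uploaded, reseat_ram, firmware_stale.
Round 3: (1) [IF log_uploaded and firmware_stale THEN overheat]; (10) [IF reseat_ram THEN fan_spinning]. New: overheat, fan_spinning.
Round 4: (4) [IF overheat THEN boot_ok]; (13) [IF fan_spinning THEN network_up]. New: boot_ok, network_up.
Round 5: (3) [IF network_up THEN psu_ok]. New: psu_ok.
Round 6: (15) [IF psu_ok and replace_psu THEN safe_mode]. New: safe_mode.
safe_mode first appears in round 6.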